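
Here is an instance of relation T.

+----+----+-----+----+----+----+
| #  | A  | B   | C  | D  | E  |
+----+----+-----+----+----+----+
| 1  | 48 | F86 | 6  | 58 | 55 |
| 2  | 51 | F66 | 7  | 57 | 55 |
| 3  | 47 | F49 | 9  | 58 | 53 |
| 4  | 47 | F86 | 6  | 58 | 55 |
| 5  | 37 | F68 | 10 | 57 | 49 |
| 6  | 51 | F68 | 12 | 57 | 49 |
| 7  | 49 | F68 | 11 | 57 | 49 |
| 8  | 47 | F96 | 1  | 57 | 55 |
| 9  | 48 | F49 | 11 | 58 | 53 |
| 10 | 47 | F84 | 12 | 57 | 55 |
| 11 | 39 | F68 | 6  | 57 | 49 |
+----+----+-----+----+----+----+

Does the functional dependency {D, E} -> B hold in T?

No

(D=58, E=55): rows 1, 4 → B = F86, F86 ✓
(D=57, E=55): rows 2, 8, 10 → B takes values {F66, F96, F84} — violation
(D=58, E=53): rows 3, 9 → B = F49, F49 ✓
(D=57, E=49): rows 5, 6, 7, 11 → B = F68, F68, F68, F68 ✓
Two rows agree on {D, E} but differ on B, so {D, E} -> B does not hold.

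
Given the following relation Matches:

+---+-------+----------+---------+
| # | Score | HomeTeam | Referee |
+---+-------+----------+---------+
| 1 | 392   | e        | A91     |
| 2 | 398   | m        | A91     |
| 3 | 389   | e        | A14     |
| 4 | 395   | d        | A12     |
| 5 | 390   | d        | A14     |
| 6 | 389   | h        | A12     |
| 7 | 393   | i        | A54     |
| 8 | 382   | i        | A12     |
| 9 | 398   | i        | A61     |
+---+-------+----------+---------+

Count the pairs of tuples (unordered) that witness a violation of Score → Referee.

Score=398: violating pairs (2,9) — 1 pair.
Score=389: violating pairs (3,6) — 1 pair.

2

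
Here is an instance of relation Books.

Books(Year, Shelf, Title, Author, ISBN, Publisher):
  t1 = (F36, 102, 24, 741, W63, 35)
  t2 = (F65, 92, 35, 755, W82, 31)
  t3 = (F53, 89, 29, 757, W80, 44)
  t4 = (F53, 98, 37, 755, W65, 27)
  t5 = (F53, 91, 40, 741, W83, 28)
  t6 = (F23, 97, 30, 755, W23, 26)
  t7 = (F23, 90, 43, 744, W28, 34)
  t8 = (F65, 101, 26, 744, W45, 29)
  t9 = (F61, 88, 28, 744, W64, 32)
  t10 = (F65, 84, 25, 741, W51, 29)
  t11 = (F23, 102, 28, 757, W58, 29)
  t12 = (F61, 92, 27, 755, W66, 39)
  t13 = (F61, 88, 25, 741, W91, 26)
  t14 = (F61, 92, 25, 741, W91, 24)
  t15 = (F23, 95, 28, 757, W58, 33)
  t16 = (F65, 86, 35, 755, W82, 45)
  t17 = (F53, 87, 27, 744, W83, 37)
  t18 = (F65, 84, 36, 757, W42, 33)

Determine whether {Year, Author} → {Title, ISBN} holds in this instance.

(Year=F36, Author=741): row 1 → {Title,ISBN} = (24, W63) ✓
(Year=F65, Author=755): rows 2, 16 → {Title,ISBN} = (35, W82), (35, W82) ✓
(Year=F53, Author=757): row 3 → {Title,ISBN} = (29, W80) ✓
(Year=F53, Author=755): row 4 → {Title,ISBN} = (37, W65) ✓
(Year=F53, Author=741): row 5 → {Title,ISBN} = (40, W83) ✓
(Year=F23, Author=755): row 6 → {Title,ISBN} = (30, W23) ✓
(Year=F23, Author=744): row 7 → {Title,ISBN} = (43, W28) ✓
(Year=F65, Author=744): row 8 → {Title,ISBN} = (26, W45) ✓
(Year=F61, Author=744): row 9 → {Title,ISBN} = (28, W64) ✓
(Year=F65, Author=741): row 10 → {Title,ISBN} = (25, W51) ✓
(Year=F23, Author=757): rows 11, 15 → {Title,ISBN} = (28, W58), (28, W58) ✓
(Year=F61, Author=755): row 12 → {Title,ISBN} = (27, W66) ✓
(Year=F61, Author=741): rows 13, 14 → {Title,ISBN} = (25, W91), (25, W91) ✓
(Year=F53, Author=744): row 17 → {Title,ISBN} = (27, W83) ✓
(Year=F65, Author=757): row 18 → {Title,ISBN} = (36, W42) ✓
Every {Year, Author} value is associated with a single {Title, ISBN} value, so {Year, Author} → {Title, ISBN} holds.

Yes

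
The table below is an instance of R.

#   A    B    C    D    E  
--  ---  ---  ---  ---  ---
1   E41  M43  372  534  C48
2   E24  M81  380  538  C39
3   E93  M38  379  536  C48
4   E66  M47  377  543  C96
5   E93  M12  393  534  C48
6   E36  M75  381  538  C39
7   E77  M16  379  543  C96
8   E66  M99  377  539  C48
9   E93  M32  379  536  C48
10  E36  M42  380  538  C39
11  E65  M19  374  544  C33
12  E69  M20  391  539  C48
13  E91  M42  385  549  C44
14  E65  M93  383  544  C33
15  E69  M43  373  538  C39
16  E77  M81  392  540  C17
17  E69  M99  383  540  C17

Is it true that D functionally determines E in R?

D=534: rows 1, 5 → E = C48, C48 ✓
D=538: rows 2, 6, 10, 15 → E = C39, C39, C39, C39 ✓
D=536: rows 3, 9 → E = C48, C48 ✓
D=543: rows 4, 7 → E = C96, C96 ✓
D=539: rows 8, 12 → E = C48, C48 ✓
D=544: rows 11, 14 → E = C33, C33 ✓
D=549: row 13 → E = C44 ✓
D=540: rows 16, 17 → E = C17, C17 ✓
Every D value is associated with a single E value, so D → E holds.

Yes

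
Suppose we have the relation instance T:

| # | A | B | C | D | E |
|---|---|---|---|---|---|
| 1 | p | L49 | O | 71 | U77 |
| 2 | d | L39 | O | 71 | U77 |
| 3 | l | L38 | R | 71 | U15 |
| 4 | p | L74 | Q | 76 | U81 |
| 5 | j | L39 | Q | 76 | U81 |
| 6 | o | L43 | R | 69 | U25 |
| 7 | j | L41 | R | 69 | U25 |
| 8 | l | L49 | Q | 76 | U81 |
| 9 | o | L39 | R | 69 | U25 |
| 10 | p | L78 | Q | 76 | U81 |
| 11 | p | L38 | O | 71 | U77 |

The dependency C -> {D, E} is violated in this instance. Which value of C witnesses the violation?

R

C=O: rows 1, 2, 11 → {D,E} = (71, U77), (71, U77), (71, U77) ✓
C=R: rows 3, 6, 7, 9 → {D,E} takes values {(71, U15), (69, U25)} — violation
C=Q: rows 4, 5, 8, 10 → {D,E} = (76, U81), (76, U81), (76, U81), (76, U81) ✓
The only C value with inconsistent RHS is C=R.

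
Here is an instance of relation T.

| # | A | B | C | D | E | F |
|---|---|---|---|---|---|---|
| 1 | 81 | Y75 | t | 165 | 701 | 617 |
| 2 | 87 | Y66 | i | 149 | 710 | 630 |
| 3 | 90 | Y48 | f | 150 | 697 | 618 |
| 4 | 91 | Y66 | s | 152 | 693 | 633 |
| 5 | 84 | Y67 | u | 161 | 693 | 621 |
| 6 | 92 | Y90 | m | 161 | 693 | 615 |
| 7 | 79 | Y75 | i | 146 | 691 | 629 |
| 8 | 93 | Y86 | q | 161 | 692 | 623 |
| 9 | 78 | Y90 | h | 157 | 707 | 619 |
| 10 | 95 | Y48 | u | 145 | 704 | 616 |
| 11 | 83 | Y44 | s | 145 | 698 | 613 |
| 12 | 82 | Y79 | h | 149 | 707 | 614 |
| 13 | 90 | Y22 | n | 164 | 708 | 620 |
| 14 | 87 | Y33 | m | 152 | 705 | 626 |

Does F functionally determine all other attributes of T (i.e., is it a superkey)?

All 14 rows have distinct F values, so F → (all attributes) holds and F is a superkey.

Yes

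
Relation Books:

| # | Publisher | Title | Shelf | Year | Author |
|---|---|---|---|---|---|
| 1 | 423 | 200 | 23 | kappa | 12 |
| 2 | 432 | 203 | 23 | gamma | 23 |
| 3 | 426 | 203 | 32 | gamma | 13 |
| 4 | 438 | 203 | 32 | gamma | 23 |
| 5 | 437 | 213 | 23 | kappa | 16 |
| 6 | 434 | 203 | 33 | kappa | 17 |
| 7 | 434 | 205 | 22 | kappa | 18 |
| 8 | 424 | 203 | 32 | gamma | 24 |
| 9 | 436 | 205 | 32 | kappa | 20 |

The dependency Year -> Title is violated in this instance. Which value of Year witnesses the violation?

kappa

Year=kappa: rows 1, 5, 6, 7, 9 → Title takes values {200, 213, 203, 205} — violation
Year=gamma: rows 2, 3, 4, 8 → Title = 203, 203, 203, 203 ✓
The only Year value with inconsistent Title is Year=kappa.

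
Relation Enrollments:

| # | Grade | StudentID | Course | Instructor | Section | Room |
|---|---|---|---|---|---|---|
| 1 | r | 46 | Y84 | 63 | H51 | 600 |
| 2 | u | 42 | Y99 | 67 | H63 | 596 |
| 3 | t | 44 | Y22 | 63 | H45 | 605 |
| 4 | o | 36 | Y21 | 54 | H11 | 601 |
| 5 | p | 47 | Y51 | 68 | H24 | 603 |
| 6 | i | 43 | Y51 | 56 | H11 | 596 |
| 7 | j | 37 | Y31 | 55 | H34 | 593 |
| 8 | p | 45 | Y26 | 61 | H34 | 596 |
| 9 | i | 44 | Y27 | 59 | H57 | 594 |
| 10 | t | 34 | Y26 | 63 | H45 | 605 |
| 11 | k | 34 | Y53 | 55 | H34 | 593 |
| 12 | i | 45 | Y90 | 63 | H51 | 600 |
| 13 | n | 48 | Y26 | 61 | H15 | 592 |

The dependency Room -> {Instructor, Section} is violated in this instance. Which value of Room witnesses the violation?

596

Room=600: rows 1, 12 → {Instructor,Section} = (63, H51), (63, H51) ✓
Room=596: rows 2, 6, 8 → {Instructor,Section} takes values {(67, H63), (56, H11), (61, H34)} — violation
Room=605: rows 3, 10 → {Instructor,Section} = (63, H45), (63, H45) ✓
Room=601: row 4 → {Instructor,Section} = (54, H11) ✓
Room=603: row 5 → {Instructor,Section} = (68, H24) ✓
Room=593: rows 7, 11 → {Instructor,Section} = (55, H34), (55, H34) ✓
Room=594: row 9 → {Instructor,Section} = (59, H57) ✓
Room=592: row 13 → {Instructor,Section} = (61, H15) ✓
The only Room value with inconsistent RHS is Room=596.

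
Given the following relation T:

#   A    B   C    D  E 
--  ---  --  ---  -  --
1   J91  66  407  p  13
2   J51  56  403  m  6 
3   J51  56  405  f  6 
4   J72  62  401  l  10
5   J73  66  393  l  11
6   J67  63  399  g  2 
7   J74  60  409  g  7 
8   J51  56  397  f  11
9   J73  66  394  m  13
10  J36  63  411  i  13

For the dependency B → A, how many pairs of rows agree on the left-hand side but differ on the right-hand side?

B=66: violating pairs (1,5), (1,9) — 2 pairs.
B=56: all 3 rows agree on A — 0 pairs.
B=63: violating pairs (6,10) — 1 pair.

3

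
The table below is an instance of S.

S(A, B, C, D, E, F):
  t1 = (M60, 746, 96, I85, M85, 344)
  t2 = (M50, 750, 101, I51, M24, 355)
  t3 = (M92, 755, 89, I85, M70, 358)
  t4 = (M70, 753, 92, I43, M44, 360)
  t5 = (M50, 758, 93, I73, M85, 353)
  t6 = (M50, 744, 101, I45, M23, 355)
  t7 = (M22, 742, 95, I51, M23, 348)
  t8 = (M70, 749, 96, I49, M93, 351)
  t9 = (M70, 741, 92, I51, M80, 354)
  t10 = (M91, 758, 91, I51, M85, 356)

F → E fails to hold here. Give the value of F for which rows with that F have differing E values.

355

F=344: row 1 → E = M85 ✓
F=355: rows 2, 6 → E takes values {M24, M23} — violation
F=358: row 3 → E = M70 ✓
F=360: row 4 → E = M44 ✓
F=353: row 5 → E = M85 ✓
F=348: row 7 → E = M23 ✓
F=351: row 8 → E = M93 ✓
F=354: row 9 → E = M80 ✓
F=356: row 10 → E = M85 ✓
The only F value with inconsistent E is F=355.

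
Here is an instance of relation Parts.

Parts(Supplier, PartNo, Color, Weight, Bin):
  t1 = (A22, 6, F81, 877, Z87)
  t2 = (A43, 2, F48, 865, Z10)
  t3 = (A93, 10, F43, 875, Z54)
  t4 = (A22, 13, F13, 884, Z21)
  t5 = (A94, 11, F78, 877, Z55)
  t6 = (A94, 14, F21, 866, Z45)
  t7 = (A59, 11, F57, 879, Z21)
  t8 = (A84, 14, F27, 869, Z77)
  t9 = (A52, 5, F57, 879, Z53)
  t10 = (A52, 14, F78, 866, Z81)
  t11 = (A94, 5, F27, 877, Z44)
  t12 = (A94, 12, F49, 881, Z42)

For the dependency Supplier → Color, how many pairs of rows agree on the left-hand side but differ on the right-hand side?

8

Supplier=A22: violating pairs (1,4) — 1 pair.
Supplier=A94: violating pairs (5,6), (5,11), (5,12), (6,11), (6,12), (11,12) — 6 pairs.
Supplier=A52: violating pairs (9,10) — 1 pair.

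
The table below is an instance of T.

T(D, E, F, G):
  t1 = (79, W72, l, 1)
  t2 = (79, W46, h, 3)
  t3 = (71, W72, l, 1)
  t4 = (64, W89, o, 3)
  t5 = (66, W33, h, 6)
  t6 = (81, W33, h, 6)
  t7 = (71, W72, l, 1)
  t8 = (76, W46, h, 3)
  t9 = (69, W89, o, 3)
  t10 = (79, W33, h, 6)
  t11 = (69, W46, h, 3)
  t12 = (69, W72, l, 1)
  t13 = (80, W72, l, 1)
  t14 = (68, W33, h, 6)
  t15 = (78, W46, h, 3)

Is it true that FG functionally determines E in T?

(F=l, G=1): rows 1, 3, 7, 12, 13 → E = W72, W72, W72, W72, W72 ✓
(F=h, G=3): rows 2, 8, 11, 15 → E = W46, W46, W46, W46 ✓
(F=o, G=3): rows 4, 9 → E = W89, W89 ✓
(F=h, G=6): rows 5, 6, 10, 14 → E = W33, W33, W33, W33 ✓
Every FG value is associated with a single E value, so FG -> E holds.

Yes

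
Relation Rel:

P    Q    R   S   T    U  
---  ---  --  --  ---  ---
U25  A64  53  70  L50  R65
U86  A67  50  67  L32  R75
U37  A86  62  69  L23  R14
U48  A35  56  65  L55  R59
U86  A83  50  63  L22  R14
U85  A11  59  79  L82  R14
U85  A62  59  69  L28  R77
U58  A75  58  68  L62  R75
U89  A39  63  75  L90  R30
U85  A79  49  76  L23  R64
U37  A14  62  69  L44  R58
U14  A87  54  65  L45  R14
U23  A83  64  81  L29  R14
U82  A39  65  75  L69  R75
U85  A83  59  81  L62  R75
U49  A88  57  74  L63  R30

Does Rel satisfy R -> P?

Yes

R=53: 1 row → P = U25 ✓
R=50: 2 rows → P = U86, U86 ✓
R=62: 2 rows → P = U37, U37 ✓
R=56: 1 row → P = U48 ✓
R=59: 3 rows → P = U85, U85, U85 ✓
R=58: 1 row → P = U58 ✓
R=63: 1 row → P = U89 ✓
R=49: 1 row → P = U85 ✓
R=54: 1 row → P = U14 ✓
R=64: 1 row → P = U23 ✓
R=65: 1 row → P = U82 ✓
R=57: 1 row → P = U49 ✓
Every R value is associated with a single P value, so R -> P holds.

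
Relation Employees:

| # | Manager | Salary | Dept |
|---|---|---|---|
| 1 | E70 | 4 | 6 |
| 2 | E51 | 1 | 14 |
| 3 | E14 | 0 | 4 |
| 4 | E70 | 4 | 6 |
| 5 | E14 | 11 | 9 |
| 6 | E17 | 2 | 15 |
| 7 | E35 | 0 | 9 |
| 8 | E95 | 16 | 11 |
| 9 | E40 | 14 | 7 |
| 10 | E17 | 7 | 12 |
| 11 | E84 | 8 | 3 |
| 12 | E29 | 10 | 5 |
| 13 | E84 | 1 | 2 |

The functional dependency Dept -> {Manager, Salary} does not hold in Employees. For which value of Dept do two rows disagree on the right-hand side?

9

Dept=6: rows 1, 4 → {Manager,Salary} = (E70, 4), (E70, 4) ✓
Dept=14: row 2 → {Manager,Salary} = (E51, 1) ✓
Dept=4: row 3 → {Manager,Salary} = (E14, 0) ✓
Dept=9: rows 5, 7 → {Manager,Salary} takes values {(E14, 11), (E35, 0)} — violation
Dept=15: row 6 → {Manager,Salary} = (E17, 2) ✓
Dept=11: row 8 → {Manager,Salary} = (E95, 16) ✓
Dept=7: row 9 → {Manager,Salary} = (E40, 14) ✓
Dept=12: row 10 → {Manager,Salary} = (E17, 7) ✓
Dept=3: row 11 → {Manager,Salary} = (E84, 8) ✓
Dept=5: row 12 → {Manager,Salary} = (E29, 10) ✓
Dept=2: row 13 → {Manager,Salary} = (E84, 1) ✓
The only Dept value with inconsistent RHS is Dept=9.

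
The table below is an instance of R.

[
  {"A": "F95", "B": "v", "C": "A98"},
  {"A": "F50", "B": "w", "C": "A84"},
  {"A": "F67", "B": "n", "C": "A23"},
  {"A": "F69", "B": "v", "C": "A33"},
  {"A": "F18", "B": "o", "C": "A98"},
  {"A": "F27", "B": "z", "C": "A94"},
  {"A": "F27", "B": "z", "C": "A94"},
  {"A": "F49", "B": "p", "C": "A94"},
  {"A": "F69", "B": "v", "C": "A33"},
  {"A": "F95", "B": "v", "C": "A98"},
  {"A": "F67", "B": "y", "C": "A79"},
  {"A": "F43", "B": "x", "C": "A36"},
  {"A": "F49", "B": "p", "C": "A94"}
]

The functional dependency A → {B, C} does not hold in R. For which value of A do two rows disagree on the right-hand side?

F67

A=F95: 2 rows → {B,C} = (v, A98), (v, A98) ✓
A=F50: 1 row → {B,C} = (w, A84) ✓
A=F67: 2 rows → {B,C} takes values {(n, A23), (y, A79)} — violation
A=F69: 2 rows → {B,C} = (v, A33), (v, A33) ✓
A=F18: 1 row → {B,C} = (o, A98) ✓
A=F27: 2 rows → {B,C} = (z, A94), (z, A94) ✓
A=F49: 2 rows → {B,C} = (p, A94), (p, A94) ✓
A=F43: 1 row → {B,C} = (x, A36) ✓
The only A value with inconsistent RHS is A=F67.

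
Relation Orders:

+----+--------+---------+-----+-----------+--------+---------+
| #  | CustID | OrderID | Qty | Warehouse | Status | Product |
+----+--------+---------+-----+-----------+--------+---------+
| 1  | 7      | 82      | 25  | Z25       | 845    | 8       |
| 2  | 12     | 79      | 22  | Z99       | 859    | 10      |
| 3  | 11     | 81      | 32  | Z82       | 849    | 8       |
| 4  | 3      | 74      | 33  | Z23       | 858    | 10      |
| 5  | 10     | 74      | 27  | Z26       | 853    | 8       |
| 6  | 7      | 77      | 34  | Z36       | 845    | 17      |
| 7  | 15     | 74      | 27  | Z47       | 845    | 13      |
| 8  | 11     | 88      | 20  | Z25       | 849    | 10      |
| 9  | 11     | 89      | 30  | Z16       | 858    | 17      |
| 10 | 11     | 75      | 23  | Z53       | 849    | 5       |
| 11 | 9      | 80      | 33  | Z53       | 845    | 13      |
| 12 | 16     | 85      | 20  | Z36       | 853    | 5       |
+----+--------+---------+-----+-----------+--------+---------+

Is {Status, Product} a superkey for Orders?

No

Rows 7 and 11 have the same {Status, Product} value (Status=845, Product=13) but are distinct tuples, so {Status, Product} does not determine every attribute — not a superkey.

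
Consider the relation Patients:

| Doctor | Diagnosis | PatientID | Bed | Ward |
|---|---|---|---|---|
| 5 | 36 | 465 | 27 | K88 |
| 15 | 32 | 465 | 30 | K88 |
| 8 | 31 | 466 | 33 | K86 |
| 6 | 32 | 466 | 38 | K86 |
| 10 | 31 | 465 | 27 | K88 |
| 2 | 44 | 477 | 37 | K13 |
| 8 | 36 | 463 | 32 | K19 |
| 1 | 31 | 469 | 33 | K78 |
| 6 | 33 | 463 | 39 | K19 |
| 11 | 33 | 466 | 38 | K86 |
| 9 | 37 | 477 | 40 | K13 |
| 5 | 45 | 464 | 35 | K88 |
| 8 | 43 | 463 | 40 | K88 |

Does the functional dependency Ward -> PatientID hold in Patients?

Ward=K88: 5 rows → PatientID takes values {465, 464, 463} — violation
Ward=K86: 3 rows → PatientID = 466, 466, 466 ✓
Ward=K13: 2 rows → PatientID = 477, 477 ✓
Ward=K19: 2 rows → PatientID = 463, 463 ✓
Ward=K78: 1 row → PatientID = 469 ✓
Two rows agree on Ward but differ on PatientID, so Ward -> PatientID does not hold.

No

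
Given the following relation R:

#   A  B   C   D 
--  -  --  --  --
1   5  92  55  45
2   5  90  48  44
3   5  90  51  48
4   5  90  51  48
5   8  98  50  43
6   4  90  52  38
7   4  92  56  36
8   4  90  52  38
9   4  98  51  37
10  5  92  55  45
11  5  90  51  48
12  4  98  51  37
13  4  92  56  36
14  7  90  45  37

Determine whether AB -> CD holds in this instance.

No

(A=5, B=92): rows 1, 10 → {C,D} = (55, 45), (55, 45) ✓
(A=5, B=90): rows 2, 3, 4, 11 → {C,D} takes values {(48, 44), (51, 48)} — violation
(A=8, B=98): row 5 → {C,D} = (50, 43) ✓
(A=4, B=90): rows 6, 8 → {C,D} = (52, 38), (52, 38) ✓
(A=4, B=92): rows 7, 13 → {C,D} = (56, 36), (56, 36) ✓
(A=4, B=98): rows 9, 12 → {C,D} = (51, 37), (51, 37) ✓
(A=7, B=90): row 14 → {C,D} = (45, 37) ✓
Two rows agree on AB but differ on CD, so AB -> CD does not hold.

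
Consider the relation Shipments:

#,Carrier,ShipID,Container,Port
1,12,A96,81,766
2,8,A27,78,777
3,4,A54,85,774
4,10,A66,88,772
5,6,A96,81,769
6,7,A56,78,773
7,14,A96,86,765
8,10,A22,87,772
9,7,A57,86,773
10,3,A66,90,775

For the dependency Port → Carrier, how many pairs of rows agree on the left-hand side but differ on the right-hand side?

0

Port=772: all 2 rows agree on Carrier — 0 pairs.
Port=773: all 2 rows agree on Carrier — 0 pairs.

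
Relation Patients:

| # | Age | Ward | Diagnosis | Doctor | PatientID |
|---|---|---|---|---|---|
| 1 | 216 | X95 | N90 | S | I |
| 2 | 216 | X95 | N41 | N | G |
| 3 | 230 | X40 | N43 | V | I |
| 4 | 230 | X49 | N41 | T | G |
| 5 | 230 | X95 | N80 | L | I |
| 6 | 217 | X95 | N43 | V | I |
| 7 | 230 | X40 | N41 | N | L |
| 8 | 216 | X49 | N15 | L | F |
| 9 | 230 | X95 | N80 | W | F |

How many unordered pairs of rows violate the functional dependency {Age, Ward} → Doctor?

(Age=216, Ward=X95): violating pairs (1,2) — 1 pair.
(Age=230, Ward=X40): violating pairs (3,7) — 1 pair.
(Age=230, Ward=X95): violating pairs (5,9) — 1 pair.

3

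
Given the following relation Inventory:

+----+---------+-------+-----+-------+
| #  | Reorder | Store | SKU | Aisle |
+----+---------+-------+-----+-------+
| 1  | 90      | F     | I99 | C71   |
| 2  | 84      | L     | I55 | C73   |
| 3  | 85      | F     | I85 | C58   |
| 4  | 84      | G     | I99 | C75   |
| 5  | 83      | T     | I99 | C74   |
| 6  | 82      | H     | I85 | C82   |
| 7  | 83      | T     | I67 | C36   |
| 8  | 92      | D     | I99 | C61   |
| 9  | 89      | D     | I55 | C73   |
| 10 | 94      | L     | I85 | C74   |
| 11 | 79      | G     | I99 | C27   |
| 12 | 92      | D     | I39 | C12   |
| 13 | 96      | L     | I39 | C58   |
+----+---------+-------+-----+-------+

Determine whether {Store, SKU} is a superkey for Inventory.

Rows 4 and 11 have the same {Store, SKU} value (Store=G, SKU=I99) but are distinct tuples, so {Store, SKU} does not determine every attribute — not a superkey.

No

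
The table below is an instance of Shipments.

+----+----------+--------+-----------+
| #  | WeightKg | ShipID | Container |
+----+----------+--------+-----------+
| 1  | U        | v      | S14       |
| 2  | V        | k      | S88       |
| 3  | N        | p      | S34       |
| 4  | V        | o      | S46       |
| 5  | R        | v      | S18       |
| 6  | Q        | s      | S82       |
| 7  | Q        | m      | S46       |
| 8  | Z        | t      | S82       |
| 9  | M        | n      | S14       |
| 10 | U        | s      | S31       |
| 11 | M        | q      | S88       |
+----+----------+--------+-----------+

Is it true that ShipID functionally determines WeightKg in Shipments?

ShipID=v: rows 1, 5 → WeightKg takes values {U, R} — violation
ShipID=k: row 2 → WeightKg = V ✓
ShipID=p: row 3 → WeightKg = N ✓
ShipID=o: row 4 → WeightKg = V ✓
ShipID=s: rows 6, 10 → WeightKg takes values {Q, U} — violation
ShipID=m: row 7 → WeightKg = Q ✓
ShipID=t: row 8 → WeightKg = Z ✓
ShipID=n: row 9 → WeightKg = M ✓
ShipID=q: row 11 → WeightKg = M ✓
Two rows agree on ShipID but differ on WeightKg, so ShipID -> WeightKg does not hold.

No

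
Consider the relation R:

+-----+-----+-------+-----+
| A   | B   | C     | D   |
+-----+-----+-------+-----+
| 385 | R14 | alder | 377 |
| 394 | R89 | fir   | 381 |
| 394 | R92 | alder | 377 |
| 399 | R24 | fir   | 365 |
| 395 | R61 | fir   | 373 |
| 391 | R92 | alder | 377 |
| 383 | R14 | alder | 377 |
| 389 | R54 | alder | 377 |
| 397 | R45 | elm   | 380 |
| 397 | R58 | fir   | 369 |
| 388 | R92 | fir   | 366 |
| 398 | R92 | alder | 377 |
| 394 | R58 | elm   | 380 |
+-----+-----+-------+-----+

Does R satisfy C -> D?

No

C=alder: 6 rows → D = 377, 377, 377, 377, 377, 377 ✓
C=fir: 5 rows → D takes values {381, 365, 373, 369, 366} — violation
C=elm: 2 rows → D = 380, 380 ✓
Two rows agree on C but differ on D, so C -> D does not hold.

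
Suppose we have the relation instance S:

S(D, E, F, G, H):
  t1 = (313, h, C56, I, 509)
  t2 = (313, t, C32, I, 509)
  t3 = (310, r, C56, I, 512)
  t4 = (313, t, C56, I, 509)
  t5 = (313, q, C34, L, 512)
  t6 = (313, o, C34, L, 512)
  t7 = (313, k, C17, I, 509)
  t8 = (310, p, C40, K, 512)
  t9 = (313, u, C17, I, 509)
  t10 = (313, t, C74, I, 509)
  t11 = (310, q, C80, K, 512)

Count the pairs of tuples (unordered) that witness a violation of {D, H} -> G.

2

(D=313, H=509): all 6 rows agree on G — 0 pairs.
(D=310, H=512): violating pairs (3,8), (3,11) — 2 pairs.
(D=313, H=512): all 2 rows agree on G — 0 pairs.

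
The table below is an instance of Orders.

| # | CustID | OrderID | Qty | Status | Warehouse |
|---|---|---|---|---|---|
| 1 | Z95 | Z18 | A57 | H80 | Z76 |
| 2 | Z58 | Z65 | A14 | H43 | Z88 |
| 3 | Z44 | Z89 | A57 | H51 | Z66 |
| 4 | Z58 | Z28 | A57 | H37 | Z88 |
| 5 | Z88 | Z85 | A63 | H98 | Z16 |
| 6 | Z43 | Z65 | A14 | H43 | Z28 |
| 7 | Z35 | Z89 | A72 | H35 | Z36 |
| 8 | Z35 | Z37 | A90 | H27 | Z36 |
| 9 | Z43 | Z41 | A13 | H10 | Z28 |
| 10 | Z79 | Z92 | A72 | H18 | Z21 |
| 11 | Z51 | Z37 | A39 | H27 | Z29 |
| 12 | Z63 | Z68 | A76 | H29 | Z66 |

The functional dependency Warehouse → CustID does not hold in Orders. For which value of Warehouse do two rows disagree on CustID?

Warehouse=Z76: row 1 → CustID = Z95 ✓
Warehouse=Z88: rows 2, 4 → CustID = Z58, Z58 ✓
Warehouse=Z66: rows 3, 12 → CustID takes values {Z44, Z63} — violation
Warehouse=Z16: row 5 → CustID = Z88 ✓
Warehouse=Z28: rows 6, 9 → CustID = Z43, Z43 ✓
Warehouse=Z36: rows 7, 8 → CustID = Z35, Z35 ✓
Warehouse=Z21: row 10 → CustID = Z79 ✓
Warehouse=Z29: row 11 → CustID = Z51 ✓
The only Warehouse value with inconsistent CustID is Warehouse=Z66.

Z66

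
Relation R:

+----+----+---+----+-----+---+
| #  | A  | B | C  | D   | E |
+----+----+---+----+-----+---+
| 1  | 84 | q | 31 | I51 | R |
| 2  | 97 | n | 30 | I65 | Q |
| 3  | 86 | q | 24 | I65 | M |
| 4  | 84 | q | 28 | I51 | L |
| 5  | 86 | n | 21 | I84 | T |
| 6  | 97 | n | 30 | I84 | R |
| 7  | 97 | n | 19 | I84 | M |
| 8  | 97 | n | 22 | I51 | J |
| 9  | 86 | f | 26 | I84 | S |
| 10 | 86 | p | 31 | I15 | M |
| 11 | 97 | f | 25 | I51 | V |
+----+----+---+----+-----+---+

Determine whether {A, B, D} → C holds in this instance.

(A=84, B=q, D=I51): rows 1, 4 → C takes values {31, 28} — violation
(A=97, B=n, D=I65): row 2 → C = 30 ✓
(A=86, B=q, D=I65): row 3 → C = 24 ✓
(A=86, B=n, D=I84): row 5 → C = 21 ✓
(A=97, B=n, D=I84): rows 6, 7 → C takes values {30, 19} — violation
(A=97, B=n, D=I51): row 8 → C = 22 ✓
(A=86, B=f, D=I84): row 9 → C = 26 ✓
(A=86, B=p, D=I15): row 10 → C = 31 ✓
(A=97, B=f, D=I51): row 11 → C = 25 ✓
Two rows agree on {A, B, D} but differ on C, so {A, B, D} → C does not hold.

No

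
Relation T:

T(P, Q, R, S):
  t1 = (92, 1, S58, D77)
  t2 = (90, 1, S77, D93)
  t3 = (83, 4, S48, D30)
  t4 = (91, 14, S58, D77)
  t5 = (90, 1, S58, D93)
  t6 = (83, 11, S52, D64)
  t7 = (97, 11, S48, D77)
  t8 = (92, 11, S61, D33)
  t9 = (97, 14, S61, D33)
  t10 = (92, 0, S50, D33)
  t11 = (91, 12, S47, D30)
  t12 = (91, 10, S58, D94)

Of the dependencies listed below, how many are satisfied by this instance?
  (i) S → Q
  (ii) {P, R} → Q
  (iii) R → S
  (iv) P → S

0

(i) S → Q: S=D77: rows 1, 4, 7 → Q takes values {1, 14, 11} — violation; S=D30: rows 3, 11 → Q takes values {4, 12} — violation; S=D33: rows 8, 9, 10 → Q takes values {11, 14, 0} — violation — fails.
(ii) {P, R} → Q: (P=91, R=S58): rows 4, 12 → Q takes values {14, 10} — violation — fails.
(iii) R → S: R=S58: rows 1, 4, 5, 12 → S takes values {D77, D93, D94} — violation; R=S48: rows 3, 7 → S takes values {D30, D77} — violation — fails.
(iv) P → S: P=92: rows 1, 8, 10 → S takes values {D77, D33} — violation; P=83: rows 3, 6 → S takes values {D30, D64} — violation; P=91: rows 4, 11, 12 → S takes values {D77, D30, D94} — violation; P=97: rows 7, 9 → S takes values {D77, D33} — violation — fails.
None of the 4 dependencies hold.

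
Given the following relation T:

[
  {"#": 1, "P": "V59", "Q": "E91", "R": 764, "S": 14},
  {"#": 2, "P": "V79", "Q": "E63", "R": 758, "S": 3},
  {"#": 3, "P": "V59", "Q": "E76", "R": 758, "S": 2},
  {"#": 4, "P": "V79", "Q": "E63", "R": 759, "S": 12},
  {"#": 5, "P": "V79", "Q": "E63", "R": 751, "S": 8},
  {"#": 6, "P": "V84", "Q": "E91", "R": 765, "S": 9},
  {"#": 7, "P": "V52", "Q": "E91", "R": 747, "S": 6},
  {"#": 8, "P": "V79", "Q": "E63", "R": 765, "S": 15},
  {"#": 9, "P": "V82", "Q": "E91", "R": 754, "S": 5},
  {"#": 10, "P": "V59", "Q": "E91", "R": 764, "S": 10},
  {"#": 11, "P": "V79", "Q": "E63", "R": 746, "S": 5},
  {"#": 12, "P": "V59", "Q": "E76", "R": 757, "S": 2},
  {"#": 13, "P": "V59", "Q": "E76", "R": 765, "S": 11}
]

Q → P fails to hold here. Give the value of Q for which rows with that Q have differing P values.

E91

Q=E91: rows 1, 6, 7, 9, 10 → P takes values {V59, V84, V52, V82} — violation
Q=E63: rows 2, 4, 5, 8, 11 → P = V79, V79, V79, V79, V79 ✓
Q=E76: rows 3, 12, 13 → P = V59, V59, V59 ✓
The only Q value with inconsistent P is Q=E91.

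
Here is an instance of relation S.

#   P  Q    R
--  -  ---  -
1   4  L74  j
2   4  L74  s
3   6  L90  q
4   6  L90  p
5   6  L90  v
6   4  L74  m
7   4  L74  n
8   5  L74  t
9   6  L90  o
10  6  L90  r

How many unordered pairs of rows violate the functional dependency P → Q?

0

P=4: all 4 rows agree on Q — 0 pairs.
P=6: all 5 rows agree on Q — 0 pairs.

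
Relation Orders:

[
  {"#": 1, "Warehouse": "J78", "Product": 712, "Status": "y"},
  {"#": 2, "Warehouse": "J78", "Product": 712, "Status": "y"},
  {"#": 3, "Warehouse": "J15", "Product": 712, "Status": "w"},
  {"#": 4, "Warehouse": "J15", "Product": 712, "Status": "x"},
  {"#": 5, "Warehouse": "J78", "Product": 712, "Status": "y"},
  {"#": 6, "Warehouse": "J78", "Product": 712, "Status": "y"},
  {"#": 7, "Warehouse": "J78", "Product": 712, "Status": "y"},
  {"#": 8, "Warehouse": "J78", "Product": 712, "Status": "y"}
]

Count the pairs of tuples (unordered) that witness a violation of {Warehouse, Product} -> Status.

(Warehouse=J78, Product=712): all 6 rows agree on Status — 0 pairs.
(Warehouse=J15, Product=712): violating pairs (3,4) — 1 pair.

1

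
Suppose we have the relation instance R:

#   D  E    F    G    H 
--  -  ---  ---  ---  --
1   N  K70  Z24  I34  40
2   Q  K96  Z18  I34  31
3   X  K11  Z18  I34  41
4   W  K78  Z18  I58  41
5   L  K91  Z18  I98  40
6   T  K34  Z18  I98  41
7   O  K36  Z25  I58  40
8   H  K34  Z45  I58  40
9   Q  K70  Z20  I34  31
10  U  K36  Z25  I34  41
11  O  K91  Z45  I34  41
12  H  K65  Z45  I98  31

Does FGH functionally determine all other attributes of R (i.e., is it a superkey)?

All 12 rows have distinct FGH values, so FGH → (all attributes) holds and FGH is a superkey.

Yes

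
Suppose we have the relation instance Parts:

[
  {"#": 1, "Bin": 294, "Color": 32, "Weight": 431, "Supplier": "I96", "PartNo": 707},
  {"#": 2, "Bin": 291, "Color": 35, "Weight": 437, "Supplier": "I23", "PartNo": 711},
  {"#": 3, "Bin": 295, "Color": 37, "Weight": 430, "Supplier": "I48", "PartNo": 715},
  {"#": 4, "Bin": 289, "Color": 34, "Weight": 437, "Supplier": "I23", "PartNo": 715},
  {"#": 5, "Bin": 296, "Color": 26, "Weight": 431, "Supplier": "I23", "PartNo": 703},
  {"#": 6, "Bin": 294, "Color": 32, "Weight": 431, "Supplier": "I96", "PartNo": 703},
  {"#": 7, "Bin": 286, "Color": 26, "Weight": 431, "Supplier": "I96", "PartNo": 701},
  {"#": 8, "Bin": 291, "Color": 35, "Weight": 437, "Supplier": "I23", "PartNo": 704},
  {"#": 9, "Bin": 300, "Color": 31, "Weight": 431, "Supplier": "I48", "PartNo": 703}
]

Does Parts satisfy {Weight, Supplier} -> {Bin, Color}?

No

(Weight=431, Supplier=I96): rows 1, 6, 7 → {Bin,Color} takes values {(294, 32), (286, 26)} — violation
(Weight=437, Supplier=I23): rows 2, 4, 8 → {Bin,Color} takes values {(291, 35), (289, 34)} — violation
(Weight=430, Supplier=I48): row 3 → {Bin,Color} = (295, 37) ✓
(Weight=431, Supplier=I23): row 5 → {Bin,Color} = (296, 26) ✓
(Weight=431, Supplier=I48): row 9 → {Bin,Color} = (300, 31) ✓
Two rows agree on {Weight, Supplier} but differ on {Bin, Color}, so {Weight, Supplier} -> {Bin, Color} does not hold.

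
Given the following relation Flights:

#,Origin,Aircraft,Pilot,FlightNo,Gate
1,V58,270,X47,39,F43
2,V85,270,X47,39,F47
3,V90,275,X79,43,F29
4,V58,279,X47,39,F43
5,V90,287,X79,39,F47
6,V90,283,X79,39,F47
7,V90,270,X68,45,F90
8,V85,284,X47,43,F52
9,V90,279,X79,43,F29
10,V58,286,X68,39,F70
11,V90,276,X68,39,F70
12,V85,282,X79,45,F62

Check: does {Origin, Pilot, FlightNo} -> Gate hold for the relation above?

(Origin=V58, Pilot=X47, FlightNo=39): rows 1, 4 → Gate = F43, F43 ✓
(Origin=V85, Pilot=X47, FlightNo=39): row 2 → Gate = F47 ✓
(Origin=V90, Pilot=X79, FlightNo=43): rows 3, 9 → Gate = F29, F29 ✓
(Origin=V90, Pilot=X79, FlightNo=39): rows 5, 6 → Gate = F47, F47 ✓
(Origin=V90, Pilot=X68, FlightNo=45): row 7 → Gate = F90 ✓
(Origin=V85, Pilot=X47, FlightNo=43): row 8 → Gate = F52 ✓
(Origin=V58, Pilot=X68, FlightNo=39): row 10 → Gate = F70 ✓
(Origin=V90, Pilot=X68, FlightNo=39): row 11 → Gate = F70 ✓
(Origin=V85, Pilot=X79, FlightNo=45): row 12 → Gate = F62 ✓
Every {Origin, Pilot, FlightNo} value is associated with a single Gate value, so {Origin, Pilot, FlightNo} -> Gate holds.

Yes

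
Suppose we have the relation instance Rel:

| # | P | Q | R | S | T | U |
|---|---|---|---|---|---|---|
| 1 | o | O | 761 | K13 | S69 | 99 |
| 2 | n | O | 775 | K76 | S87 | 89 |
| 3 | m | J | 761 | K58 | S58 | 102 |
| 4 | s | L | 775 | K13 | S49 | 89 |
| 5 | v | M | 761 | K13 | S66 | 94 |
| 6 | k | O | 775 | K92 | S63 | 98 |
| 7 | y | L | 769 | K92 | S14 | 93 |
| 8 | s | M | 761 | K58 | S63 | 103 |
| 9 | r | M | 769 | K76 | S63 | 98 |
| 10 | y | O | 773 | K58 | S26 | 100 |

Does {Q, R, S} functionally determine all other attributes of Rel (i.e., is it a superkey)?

Yes

All 10 rows have distinct {Q, R, S} values, so {Q, R, S} → (all attributes) holds and {Q, R, S} is a superkey.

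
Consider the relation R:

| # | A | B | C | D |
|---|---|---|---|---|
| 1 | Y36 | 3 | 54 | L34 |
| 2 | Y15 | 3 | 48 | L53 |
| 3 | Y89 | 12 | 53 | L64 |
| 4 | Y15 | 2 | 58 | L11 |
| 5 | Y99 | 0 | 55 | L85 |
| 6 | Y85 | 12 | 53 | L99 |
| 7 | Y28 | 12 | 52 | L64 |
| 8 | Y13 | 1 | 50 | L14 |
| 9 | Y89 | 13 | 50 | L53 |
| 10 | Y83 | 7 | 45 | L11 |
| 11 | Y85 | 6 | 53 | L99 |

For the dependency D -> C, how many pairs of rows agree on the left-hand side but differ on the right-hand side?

D=L53: violating pairs (2,9) — 1 pair.
D=L64: violating pairs (3,7) — 1 pair.
D=L11: violating pairs (4,10) — 1 pair.
D=L99: all 2 rows agree on C — 0 pairs.

3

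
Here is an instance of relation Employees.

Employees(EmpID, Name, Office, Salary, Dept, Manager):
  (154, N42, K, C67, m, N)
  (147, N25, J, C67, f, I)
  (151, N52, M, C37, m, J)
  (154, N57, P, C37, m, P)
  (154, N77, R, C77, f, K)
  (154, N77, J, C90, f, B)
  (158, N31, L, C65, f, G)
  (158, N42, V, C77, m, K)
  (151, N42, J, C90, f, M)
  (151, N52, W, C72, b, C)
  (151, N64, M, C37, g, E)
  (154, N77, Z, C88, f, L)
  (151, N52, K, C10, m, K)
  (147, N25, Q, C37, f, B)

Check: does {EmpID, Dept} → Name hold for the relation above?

(EmpID=154, Dept=m): 2 rows → Name takes values {N42, N57} — violation
(EmpID=147, Dept=f): 2 rows → Name = N25, N25 ✓
(EmpID=151, Dept=m): 2 rows → Name = N52, N52 ✓
(EmpID=154, Dept=f): 3 rows → Name = N77, N77, N77 ✓
(EmpID=158, Dept=f): 1 row → Name = N31 ✓
(EmpID=158, Dept=m): 1 row → Name = N42 ✓
(EmpID=151, Dept=f): 1 row → Name = N42 ✓
(EmpID=151, Dept=b): 1 row → Name = N52 ✓
(EmpID=151, Dept=g): 1 row → Name = N64 ✓
Two rows agree on {EmpID, Dept} but differ on Name, so {EmpID, Dept} → Name does not hold.

No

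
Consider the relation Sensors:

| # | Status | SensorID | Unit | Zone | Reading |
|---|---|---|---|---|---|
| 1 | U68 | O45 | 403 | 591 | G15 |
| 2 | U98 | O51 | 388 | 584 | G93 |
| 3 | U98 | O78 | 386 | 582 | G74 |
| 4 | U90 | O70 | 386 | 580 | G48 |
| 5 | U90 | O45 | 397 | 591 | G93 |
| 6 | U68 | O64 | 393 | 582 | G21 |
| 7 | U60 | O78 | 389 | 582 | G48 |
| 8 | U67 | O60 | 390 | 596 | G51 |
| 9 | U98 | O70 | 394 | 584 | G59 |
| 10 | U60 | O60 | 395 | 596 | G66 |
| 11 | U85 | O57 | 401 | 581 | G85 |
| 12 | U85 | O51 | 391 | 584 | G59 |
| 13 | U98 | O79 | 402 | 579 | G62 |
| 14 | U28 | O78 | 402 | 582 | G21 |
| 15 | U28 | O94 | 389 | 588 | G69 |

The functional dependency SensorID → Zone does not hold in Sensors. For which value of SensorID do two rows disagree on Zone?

O70

SensorID=O45: rows 1, 5 → Zone = 591, 591 ✓
SensorID=O51: rows 2, 12 → Zone = 584, 584 ✓
SensorID=O78: rows 3, 7, 14 → Zone = 582, 582, 582 ✓
SensorID=O70: rows 4, 9 → Zone takes values {580, 584} — violation
SensorID=O64: row 6 → Zone = 582 ✓
SensorID=O60: rows 8, 10 → Zone = 596, 596 ✓
SensorID=O57: row 11 → Zone = 581 ✓
SensorID=O79: row 13 → Zone = 579 ✓
SensorID=O94: row 15 → Zone = 588 ✓
The only SensorID value with inconsistent Zone is SensorID=O70.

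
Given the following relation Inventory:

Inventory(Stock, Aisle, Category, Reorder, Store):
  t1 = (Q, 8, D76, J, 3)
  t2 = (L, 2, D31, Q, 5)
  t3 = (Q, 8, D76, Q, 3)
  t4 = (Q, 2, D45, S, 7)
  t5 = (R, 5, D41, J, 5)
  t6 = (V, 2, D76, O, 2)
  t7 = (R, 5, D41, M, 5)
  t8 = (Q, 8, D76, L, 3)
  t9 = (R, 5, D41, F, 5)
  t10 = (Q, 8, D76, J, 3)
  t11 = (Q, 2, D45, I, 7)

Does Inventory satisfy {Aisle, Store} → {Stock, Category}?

(Aisle=8, Store=3): rows 1, 3, 8, 10 → {Stock,Category} = (Q, D76), (Q, D76), (Q, D76), (Q, D76) ✓
(Aisle=2, Store=5): row 2 → {Stock,Category} = (L, D31) ✓
(Aisle=2, Store=7): rows 4, 11 → {Stock,Category} = (Q, D45), (Q, D45) ✓
(Aisle=5, Store=5): rows 5, 7, 9 → {Stock,Category} = (R, D41), (R, D41), (R, D41) ✓
(Aisle=2, Store=2): row 6 → {Stock,Category} = (V, D76) ✓
Every {Aisle, Store} value is associated with a single {Stock, Category} value, so {Aisle, Store} → {Stock, Category} holds.

Yes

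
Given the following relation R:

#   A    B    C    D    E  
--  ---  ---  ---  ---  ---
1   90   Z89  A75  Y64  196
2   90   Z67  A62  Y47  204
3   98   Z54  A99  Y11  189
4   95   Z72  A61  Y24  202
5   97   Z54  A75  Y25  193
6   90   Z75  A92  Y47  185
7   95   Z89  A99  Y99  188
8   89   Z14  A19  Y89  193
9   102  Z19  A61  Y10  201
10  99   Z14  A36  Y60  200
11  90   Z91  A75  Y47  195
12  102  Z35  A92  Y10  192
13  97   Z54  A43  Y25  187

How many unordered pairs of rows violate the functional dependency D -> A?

D=Y47: all 3 rows agree on A — 0 pairs.
D=Y25: all 2 rows agree on A — 0 pairs.
D=Y10: all 2 rows agree on A — 0 pairs.

0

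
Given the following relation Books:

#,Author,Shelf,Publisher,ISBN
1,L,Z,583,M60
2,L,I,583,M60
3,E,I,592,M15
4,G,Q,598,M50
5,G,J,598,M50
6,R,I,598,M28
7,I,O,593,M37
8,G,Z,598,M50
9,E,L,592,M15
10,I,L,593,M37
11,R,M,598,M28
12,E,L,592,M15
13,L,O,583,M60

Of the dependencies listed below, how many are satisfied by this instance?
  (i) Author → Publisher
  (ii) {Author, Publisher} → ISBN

2

(i) Author → Publisher: every LHS value maps to a single RHS value — holds.
(ii) {Author, Publisher} → ISBN: every LHS value maps to a single RHS value — holds.
2 of the 2 dependencies hold.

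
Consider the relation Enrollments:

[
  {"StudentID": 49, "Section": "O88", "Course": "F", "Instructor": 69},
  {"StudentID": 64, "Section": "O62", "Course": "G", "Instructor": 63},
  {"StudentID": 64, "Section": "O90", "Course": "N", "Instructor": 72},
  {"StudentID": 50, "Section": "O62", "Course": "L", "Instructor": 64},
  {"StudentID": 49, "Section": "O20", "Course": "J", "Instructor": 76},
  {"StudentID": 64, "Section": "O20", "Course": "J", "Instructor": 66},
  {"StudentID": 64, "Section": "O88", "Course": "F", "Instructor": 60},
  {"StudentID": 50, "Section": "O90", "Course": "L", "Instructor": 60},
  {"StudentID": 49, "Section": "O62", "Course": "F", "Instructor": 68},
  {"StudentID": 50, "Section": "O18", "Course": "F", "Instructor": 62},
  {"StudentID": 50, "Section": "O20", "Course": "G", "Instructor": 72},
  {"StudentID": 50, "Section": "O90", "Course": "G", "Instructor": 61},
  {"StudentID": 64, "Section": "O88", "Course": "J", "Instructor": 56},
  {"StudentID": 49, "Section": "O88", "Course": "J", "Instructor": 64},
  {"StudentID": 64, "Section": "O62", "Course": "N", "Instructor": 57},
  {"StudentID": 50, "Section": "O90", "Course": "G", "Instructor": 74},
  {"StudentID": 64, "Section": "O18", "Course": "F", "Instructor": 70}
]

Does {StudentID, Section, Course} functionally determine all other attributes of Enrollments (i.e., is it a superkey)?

Two distinct rows share (StudentID=50, Section=O90, Course=G), so {StudentID, Section, Course} does not determine every attribute — not a superkey.

No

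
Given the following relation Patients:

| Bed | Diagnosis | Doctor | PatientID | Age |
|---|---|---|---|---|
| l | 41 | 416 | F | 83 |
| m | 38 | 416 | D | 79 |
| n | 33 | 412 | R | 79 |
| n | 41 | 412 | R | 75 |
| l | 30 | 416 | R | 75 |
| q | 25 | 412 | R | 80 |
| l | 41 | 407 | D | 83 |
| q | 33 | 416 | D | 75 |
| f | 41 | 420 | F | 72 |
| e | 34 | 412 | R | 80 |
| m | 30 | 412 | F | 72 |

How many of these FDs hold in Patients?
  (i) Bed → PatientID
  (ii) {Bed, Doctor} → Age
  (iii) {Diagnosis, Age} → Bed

1

(i) Bed → PatientID: Bed=l: 3 rows → PatientID takes values {F, R, D} — violation; Bed=m: 2 rows → PatientID takes values {D, F} — violation; Bed=q: 2 rows → PatientID takes values {R, D} — violation — fails.
(ii) {Bed, Doctor} → Age: (Bed=l, Doctor=416): 2 rows → Age takes values {83, 75} — violation; (Bed=n, Doctor=412): 2 rows → Age takes values {79, 75} — violation — fails.
(iii) {Diagnosis, Age} → Bed: every LHS value maps to a single RHS value — holds.
1 of the 3 dependencies holds.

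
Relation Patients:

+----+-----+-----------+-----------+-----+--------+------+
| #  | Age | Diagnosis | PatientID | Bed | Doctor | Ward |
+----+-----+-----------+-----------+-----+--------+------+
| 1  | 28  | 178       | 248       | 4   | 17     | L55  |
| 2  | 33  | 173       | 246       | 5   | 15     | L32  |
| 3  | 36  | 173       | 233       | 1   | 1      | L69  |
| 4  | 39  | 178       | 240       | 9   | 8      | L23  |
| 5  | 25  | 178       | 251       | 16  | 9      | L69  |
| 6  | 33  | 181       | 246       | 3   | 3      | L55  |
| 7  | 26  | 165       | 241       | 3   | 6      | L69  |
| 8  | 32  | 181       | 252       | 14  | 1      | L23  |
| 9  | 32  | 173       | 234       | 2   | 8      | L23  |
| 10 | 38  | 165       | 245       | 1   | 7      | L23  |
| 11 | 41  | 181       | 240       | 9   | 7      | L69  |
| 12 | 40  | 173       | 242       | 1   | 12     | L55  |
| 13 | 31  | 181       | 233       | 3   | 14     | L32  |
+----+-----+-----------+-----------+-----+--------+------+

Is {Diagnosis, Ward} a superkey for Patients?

All 13 rows have distinct {Diagnosis, Ward} values, so {Diagnosis, Ward} → (all attributes) holds and {Diagnosis, Ward} is a superkey.

Yes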